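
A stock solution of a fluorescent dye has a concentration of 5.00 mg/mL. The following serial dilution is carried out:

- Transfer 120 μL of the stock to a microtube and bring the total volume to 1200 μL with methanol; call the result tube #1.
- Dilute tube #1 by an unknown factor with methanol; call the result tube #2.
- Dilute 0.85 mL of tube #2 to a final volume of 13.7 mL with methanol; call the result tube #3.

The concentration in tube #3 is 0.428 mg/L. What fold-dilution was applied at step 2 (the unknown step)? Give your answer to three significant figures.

Step 1: 120 μL brought to 1200 μL → factor 1200/120 = 10
Step 2: unknown factor x
Step 3: 0.85 mL brought to 13.7 mL → factor 13.7/0.85 = 16.118
Product of known-step factors = 161.18
Overall factor = 5.00 mg/mL / (0.428 mg/L) = 11682
x = 11682 / 161.18 = 72.5

72.5-fold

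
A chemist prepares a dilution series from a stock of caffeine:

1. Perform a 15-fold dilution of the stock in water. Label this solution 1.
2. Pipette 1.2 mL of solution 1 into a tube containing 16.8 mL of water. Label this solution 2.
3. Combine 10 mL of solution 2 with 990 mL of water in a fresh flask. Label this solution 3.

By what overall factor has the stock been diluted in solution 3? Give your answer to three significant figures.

2.25 × 10^4

Step 1: 15-fold → factor 15
Step 2: 1.2 mL + 16.8 mL = 18 mL total → factor 18/1.2 = 15
Step 3: 10 mL + 990 mL = 1000 mL total → factor 1000/10 = 100
Overall dilution factor = 15 × 15 × 100 = 22500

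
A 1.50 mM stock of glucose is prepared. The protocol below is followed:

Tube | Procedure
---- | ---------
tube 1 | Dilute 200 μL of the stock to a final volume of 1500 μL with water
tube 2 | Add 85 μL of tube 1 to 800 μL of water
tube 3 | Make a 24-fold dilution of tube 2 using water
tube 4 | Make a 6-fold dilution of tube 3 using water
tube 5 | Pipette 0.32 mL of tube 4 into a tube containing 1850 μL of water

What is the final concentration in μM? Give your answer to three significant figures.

Step 1: 200 μL brought to 1500 μL → factor 1500/200 = 7.5
Step 2: 85 μL + 800 μL = 885 μL total → factor 885/85 = 10.412
Step 3: 24-fold → factor 24
Step 4: 6-fold → factor 6
Step 5: 0.32 mL + 1850 μL = 2.17 mL total → factor 2.17/0.32 = 6.7812
Overall dilution factor = 7.5 × 10.412 × 24 × 6 × 6.7812 = 76253
Final = 1.50 mM / 76253 = 1.967 × 10^-5 mM = 0.0197 μM

0.0197 μM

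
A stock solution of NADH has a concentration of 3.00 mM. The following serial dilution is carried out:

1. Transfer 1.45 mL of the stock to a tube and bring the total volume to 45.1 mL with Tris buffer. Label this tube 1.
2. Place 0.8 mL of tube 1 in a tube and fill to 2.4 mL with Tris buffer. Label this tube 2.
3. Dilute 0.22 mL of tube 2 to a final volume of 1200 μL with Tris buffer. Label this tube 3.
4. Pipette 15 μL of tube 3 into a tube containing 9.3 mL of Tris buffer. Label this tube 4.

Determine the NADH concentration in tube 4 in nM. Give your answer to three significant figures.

Step 1: 1.45 mL brought to 45.1 mL → factor 45.1/1.45 = 31.103
Step 2: 0.8 mL brought to 2.4 mL → factor 2.4/0.8 = 3
Step 3: 0.22 mL brought to 1200 μL → factor 1.2/0.22 = 5.4545
Step 4: 15 μL + 9.3 mL = 9315 μL total → factor 9315/15 = 621
Overall dilution factor = 31.103 × 3 × 5.4545 × 621 = 3.1607 × 10^5
Final = 3.00 mM / 3.1607 × 10^5 = 9.492 × 10^-6 mM = 9.49 nM

9.49 nM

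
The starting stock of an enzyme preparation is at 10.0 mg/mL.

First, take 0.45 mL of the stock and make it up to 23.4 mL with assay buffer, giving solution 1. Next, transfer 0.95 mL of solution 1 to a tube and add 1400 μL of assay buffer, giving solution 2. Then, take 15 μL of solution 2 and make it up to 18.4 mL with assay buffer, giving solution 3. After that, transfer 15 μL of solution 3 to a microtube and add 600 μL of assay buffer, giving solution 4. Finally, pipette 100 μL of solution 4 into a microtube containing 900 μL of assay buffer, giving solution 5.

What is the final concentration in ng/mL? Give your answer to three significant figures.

Step 1: 0.45 mL brought to 23.4 mL → factor 23.4/0.45 = 52
Step 2: 0.95 mL + 1400 μL = 2.35 mL total → factor 2.35/0.95 = 2.4737
Step 3: 15 μL brought to 18.4 mL → factor 18400/15 = 1226.7
Step 4: 15 μL + 600 μL = 615 μL total → factor 615/15 = 41
Step 5: 100 μL + 900 μL = 1000 μL total → factor 1000/100 = 10
Overall dilution factor = 52 × 2.4737 × 1226.7 × 41 × 10 = 6.4693 × 10^7
Final = 10.0 mg/mL / 6.4693 × 10^7 = 1.546 × 10^-7 mg/mL = 0.155 ng/mL

0.155 ng/mL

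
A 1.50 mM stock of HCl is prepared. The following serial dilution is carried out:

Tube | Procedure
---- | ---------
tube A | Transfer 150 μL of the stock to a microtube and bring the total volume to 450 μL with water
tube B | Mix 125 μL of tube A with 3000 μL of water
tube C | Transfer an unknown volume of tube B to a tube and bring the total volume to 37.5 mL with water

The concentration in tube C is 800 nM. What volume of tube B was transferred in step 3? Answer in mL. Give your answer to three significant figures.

Step 1: 150 μL brought to 450 μL → factor 450/150 = 3
Step 2: 125 μL + 3000 μL = 3125 μL total → factor 3125/125 = 25
Step 3: v brought to 37.5 mL → factor = 37.5 mL/v
Product of known-step factors = 75
Overall factor = 1.50 mM / (800 nM) = 1875
Step-3 factor = 1875 / 75 = 25
v = 37.5 mL / 25 = 1.50 mL

1.50 mL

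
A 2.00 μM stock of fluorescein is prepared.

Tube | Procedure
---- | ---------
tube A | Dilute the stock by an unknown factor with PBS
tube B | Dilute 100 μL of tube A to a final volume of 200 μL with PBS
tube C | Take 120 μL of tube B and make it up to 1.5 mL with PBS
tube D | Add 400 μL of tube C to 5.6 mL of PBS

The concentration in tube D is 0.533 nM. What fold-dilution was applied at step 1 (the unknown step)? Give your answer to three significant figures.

10.0-fold

Step 1: unknown factor x
Step 2: 100 μL brought to 200 μL → factor 200/100 = 2
Step 3: 120 μL brought to 1.5 mL → factor 1500/120 = 12.5
Step 4: 400 μL + 5.6 mL = 6000 μL total → factor 6000/400 = 15
Product of known-step factors = 375
Overall factor = 2.00 μM / (0.533 nM) = 3752.3
x = 3752.3 / 375 = 10.0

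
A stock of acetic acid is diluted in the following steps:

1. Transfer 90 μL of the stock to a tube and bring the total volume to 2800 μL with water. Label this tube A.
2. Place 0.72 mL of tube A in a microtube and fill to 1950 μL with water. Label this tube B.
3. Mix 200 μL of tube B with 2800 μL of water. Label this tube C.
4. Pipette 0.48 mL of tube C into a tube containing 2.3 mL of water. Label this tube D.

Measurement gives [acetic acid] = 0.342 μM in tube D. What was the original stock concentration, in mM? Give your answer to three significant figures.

Step 1: 90 μL brought to 2800 μL → factor 2800/90 = 31.111
Step 2: 0.72 mL brought to 1950 μL → factor 1.95/0.72 = 2.7083
Step 3: 200 μL + 2800 μL = 3000 μL total → factor 3000/200 = 15
Step 4: 0.48 mL + 2.3 mL = 2.78 mL total → factor 2.78/0.48 = 5.7917
Overall dilution factor = 31.111 × 2.7083 × 15 × 5.7917 = 7320
Stock = 0.342 μM × 7320 = 2503 μM = 2.50 mM

2.50 mM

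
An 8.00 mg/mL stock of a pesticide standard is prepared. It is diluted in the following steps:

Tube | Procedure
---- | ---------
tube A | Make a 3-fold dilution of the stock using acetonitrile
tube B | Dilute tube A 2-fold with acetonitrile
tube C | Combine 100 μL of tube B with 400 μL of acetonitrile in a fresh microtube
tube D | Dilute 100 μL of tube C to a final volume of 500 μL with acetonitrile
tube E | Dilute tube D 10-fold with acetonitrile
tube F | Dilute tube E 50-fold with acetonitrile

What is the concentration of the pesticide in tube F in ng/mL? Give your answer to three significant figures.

107 ng/mL

Step 1: 3-fold → factor 3
Step 2: 2-fold → factor 2
Step 3: 100 μL + 400 μL = 500 μL total → factor 500/100 = 5
Step 4: 100 μL brought to 500 μL → factor 500/100 = 5
Step 5: 10-fold → factor 10
Step 6: 50-fold → factor 50
Overall dilution factor = 3 × 2 × 5 × 5 × 10 × 50 = 75000
Final = 8.00 mg/mL / 75000 = 0.0001067 mg/mL = 107 ng/mL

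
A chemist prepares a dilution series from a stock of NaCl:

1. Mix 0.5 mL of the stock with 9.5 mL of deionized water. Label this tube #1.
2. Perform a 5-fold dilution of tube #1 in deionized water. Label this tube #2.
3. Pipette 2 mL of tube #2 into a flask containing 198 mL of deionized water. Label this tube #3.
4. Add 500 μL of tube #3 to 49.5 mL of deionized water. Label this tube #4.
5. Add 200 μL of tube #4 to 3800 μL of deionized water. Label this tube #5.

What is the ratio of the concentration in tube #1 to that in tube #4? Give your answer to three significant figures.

Step 1: 0.5 mL + 9.5 mL = 10 mL total → factor 10/0.5 = 20
Step 2: 5-fold → factor 5
Step 3: 2 mL + 198 mL = 200 mL total → factor 200/2 = 100
Step 4: 500 μL + 49.5 mL = 50000 μL total → factor 50000/500 = 100
Dilution factor to tube #1 = 20; to tube #4 = 1 × 10^6
[tube #1]/[tube #4] = (factor to tube #4)/(factor to tube #1) = 1 × 10^6/20 = 5.00 × 10^4

5.00 × 10^4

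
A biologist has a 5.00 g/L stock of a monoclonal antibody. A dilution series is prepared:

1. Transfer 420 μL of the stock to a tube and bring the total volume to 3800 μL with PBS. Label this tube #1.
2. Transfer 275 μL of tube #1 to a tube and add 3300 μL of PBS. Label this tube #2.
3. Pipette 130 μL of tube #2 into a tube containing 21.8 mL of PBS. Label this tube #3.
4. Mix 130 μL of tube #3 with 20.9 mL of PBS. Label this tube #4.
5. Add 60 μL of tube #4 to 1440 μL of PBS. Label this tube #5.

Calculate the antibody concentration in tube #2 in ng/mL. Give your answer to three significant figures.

Step 1: 420 μL brought to 3800 μL → factor 3800/420 = 9.0476
Step 2: 275 μL + 3300 μL = 3575 μL total → factor 3575/275 = 13
Dilution factor through tube #2 = 9.0476 × 13 = 117.62
[tube #2] = 5.00 g/L / 117.62 = 0.04251 g/L = 4.25 × 10^4 ng/mL

4.25 × 10^4 ng/mL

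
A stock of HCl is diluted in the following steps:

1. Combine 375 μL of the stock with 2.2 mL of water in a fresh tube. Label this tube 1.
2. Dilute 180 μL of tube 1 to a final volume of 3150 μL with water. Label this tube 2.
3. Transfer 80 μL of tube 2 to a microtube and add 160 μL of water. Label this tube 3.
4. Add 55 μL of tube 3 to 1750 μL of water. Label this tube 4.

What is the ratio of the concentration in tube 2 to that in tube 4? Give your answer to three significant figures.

Step 1: 375 μL + 2.2 mL = 2575 μL total → factor 2575/375 = 6.8667
Step 2: 180 μL brought to 3150 μL → factor 3150/180 = 17.5
Step 3: 80 μL + 160 μL = 240 μL total → factor 240/80 = 3
Step 4: 55 μL + 1750 μL = 1805 μL total → factor 1805/55 = 32.818
Dilution factor to tube 2 = 120.17; to tube 4 = 11831
[tube 2]/[tube 4] = (factor to tube 4)/(factor to tube 2) = 11831/120.17 = 98.5

98.5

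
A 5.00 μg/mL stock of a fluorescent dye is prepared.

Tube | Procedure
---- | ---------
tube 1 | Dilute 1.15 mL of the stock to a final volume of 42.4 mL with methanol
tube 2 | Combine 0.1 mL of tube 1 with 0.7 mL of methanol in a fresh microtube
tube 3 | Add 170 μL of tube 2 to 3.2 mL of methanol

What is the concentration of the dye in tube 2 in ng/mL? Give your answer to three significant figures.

17.0 ng/mL

Step 1: 1.15 mL brought to 42.4 mL → factor 42.4/1.15 = 36.87
Step 2: 0.1 mL + 0.7 mL = 0.8 mL total → factor 0.8/0.1 = 8
Dilution factor through tube 2 = 36.87 × 8 = 294.96
[tube 2] = 5.00 μg/mL / 294.96 = 0.01695 μg/mL = 17.0 ng/mL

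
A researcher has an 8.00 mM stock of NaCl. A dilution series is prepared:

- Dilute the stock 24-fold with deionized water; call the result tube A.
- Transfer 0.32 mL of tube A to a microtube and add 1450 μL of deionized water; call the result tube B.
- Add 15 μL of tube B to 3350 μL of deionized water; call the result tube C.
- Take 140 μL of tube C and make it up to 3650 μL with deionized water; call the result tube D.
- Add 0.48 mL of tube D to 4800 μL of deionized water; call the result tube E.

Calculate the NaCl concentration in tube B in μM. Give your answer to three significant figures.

Step 1: 24-fold → factor 24
Step 2: 0.32 mL + 1450 μL = 1.77 mL total → factor 1.77/0.32 = 5.5312
Dilution factor through tube B = 24 × 5.5312 = 132.75
[tube B] = 8.00 mM / 132.75 = 0.06026 mM = 60.3 μM

60.3 μM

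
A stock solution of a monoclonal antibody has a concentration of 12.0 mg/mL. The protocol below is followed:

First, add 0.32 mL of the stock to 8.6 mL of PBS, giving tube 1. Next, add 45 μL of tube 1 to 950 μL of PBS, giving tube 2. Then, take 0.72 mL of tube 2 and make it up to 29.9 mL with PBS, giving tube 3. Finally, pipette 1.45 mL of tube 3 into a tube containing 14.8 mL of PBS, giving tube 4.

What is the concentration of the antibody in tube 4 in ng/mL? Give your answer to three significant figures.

41.8 ng/mL

Step 1: 0.32 mL + 8.6 mL = 8.92 mL total → factor 8.92/0.32 = 27.875
Step 2: 45 μL + 950 μL = 995 μL total → factor 995/45 = 22.111
Step 3: 0.72 mL brought to 29.9 mL → factor 29.9/0.72 = 41.528
Step 4: 1.45 mL + 14.8 mL = 16.25 mL total → factor 16.25/1.45 = 11.207
Overall dilution factor = 27.875 × 22.111 × 41.528 × 11.207 = 2.8685 × 10^5
Final = 12.0 mg/mL / 2.8685 × 10^5 = 4.183 × 10^-5 mg/mL = 41.8 ng/mL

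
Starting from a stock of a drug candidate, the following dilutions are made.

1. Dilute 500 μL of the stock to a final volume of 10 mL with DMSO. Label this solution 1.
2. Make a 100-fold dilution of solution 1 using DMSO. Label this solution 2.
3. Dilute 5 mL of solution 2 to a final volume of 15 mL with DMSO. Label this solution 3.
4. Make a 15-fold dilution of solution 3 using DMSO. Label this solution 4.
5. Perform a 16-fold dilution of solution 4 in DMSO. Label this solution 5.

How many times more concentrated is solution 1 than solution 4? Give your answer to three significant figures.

4.50 × 10^3

Step 1: 500 μL brought to 10 mL → factor 10000/500 = 20
Step 2: 100-fold → factor 100
Step 3: 5 mL brought to 15 mL → factor 15/5 = 3
Step 4: 15-fold → factor 15
Dilution factor to solution 1 = 20; to solution 4 = 90000
[solution 1]/[solution 4] = (factor to solution 4)/(factor to solution 1) = 90000/20 = 4.50 × 10^3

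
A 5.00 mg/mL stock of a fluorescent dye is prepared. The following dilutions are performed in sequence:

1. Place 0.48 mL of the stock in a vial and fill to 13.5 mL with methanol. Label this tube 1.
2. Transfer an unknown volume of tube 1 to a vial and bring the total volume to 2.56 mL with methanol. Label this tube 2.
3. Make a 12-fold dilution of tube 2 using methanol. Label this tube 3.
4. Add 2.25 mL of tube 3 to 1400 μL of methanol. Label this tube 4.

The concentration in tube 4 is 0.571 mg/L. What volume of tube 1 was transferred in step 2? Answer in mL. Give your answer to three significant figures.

Step 1: 0.48 mL brought to 13.5 mL → factor 13.5/0.48 = 28.125
Step 2: v brought to 2.56 mL → factor = 2.56 mL/v
Step 3: 12-fold → factor 12
Step 4: 2.25 mL + 1400 μL = 3.65 mL total → factor 3.65/2.25 = 1.6222
Product of known-step factors = 547.5
Overall factor = 5.00 mg/mL / (0.571 mg/L) = 8756.6
Step-2 factor = 8756.6 / 547.5 = 15.994
v = 2.56 mL / 15.994 = 0.160 mL

0.160 mL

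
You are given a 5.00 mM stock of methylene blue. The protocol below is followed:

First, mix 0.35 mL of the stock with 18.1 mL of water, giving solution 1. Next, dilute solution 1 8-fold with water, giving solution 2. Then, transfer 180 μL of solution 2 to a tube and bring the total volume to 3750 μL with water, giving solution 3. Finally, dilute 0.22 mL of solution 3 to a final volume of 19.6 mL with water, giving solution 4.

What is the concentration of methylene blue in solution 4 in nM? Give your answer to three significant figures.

Step 1: 0.35 mL + 18.1 mL = 18.45 mL total → factor 18.45/0.35 = 52.714
Step 2: 8-fold → factor 8
Step 3: 180 μL brought to 3750 μL → factor 3750/180 = 20.833
Step 4: 0.22 mL brought to 19.6 mL → factor 19.6/0.22 = 89.091
Overall dilution factor = 52.714 × 8 × 20.833 × 89.091 = 7.8273 × 10^5
Final = 5.00 mM / 7.8273 × 10^5 = 6.388 × 10^-6 mM = 6.39 nM

6.39 nM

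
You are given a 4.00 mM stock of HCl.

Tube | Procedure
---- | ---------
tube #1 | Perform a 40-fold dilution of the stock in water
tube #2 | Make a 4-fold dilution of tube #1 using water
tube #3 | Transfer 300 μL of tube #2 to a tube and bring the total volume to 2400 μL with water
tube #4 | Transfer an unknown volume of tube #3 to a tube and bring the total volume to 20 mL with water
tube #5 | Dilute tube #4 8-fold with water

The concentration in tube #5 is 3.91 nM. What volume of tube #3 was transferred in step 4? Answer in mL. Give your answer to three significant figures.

0.200 mL

Step 1: 40-fold → factor 40
Step 2: 4-fold → factor 4
Step 3: 300 μL brought to 2400 μL → factor 2400/300 = 8
Step 4: v brought to 20 mL → factor = 20 mL/v
Step 5: 8-fold → factor 8
Product of known-step factors = 10240
Overall factor = 4.00 mM / (3.91 nM) = 1.023 × 10^6
Step-4 factor = 1.023 × 10^6 / 10240 = 99.904
v = 20 mL / 99.904 = 0.200 mL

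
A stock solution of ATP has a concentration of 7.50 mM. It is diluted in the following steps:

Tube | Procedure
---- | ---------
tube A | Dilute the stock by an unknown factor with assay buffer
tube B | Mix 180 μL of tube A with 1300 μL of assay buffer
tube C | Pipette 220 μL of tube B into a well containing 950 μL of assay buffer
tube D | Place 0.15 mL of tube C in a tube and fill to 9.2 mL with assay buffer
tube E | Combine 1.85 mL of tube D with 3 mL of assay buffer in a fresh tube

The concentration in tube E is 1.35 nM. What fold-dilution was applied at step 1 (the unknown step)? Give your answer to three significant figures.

Step 1: unknown factor x
Step 2: 180 μL + 1300 μL = 1480 μL total → factor 1480/180 = 8.2222
Step 3: 220 μL + 950 μL = 1170 μL total → factor 1170/220 = 5.3182
Step 4: 0.15 mL brought to 9.2 mL → factor 9.2/0.15 = 61.333
Step 5: 1.85 mL + 3 mL = 4.85 mL total → factor 4.85/1.85 = 2.6216
Product of known-step factors = 7031
Overall factor = 7.50 mM / (1.35 nM) = 5.5556 × 10^6
x = 5.5556 × 10^6 / 7031 = 790

790-fold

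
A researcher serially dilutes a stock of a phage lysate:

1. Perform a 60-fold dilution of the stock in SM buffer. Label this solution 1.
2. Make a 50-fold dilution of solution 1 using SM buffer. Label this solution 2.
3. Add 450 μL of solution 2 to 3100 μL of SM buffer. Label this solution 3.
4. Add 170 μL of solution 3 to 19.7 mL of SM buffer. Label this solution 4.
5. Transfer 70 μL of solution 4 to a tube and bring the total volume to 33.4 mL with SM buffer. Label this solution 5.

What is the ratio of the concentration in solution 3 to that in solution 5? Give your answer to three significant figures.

5.58 × 10^4

Step 1: 60-fold → factor 60
Step 2: 50-fold → factor 50
Step 3: 450 μL + 3100 μL = 3550 μL total → factor 3550/450 = 7.8889
Step 4: 170 μL + 19.7 mL = 19870 μL total → factor 19870/170 = 116.88
Step 5: 70 μL brought to 33.4 mL → factor 33400/70 = 477.14
Dilution factor to solution 3 = 23667; to solution 5 = 1.3199 × 10^9
[solution 3]/[solution 5] = (factor to solution 5)/(factor to solution 3) = 1.3199 × 10^9/23667 = 5.58 × 10^4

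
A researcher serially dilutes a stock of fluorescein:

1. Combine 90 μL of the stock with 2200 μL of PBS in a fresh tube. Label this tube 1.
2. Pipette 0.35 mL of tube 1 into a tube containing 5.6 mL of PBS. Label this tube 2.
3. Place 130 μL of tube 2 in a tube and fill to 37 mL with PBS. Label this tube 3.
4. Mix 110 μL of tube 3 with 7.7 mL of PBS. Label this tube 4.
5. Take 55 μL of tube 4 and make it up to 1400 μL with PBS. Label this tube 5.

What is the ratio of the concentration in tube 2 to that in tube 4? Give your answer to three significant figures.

2.02 × 10^4

Step 1: 90 μL + 2200 μL = 2290 μL total → factor 2290/90 = 25.444
Step 2: 0.35 mL + 5.6 mL = 5.95 mL total → factor 5.95/0.35 = 17
Step 3: 130 μL brought to 37 mL → factor 37000/130 = 284.62
Step 4: 110 μL + 7.7 mL = 7810 μL total → factor 7810/110 = 71
Dilution factor to tube 2 = 432.56; to tube 4 = 8.7409 × 10^6
[tube 2]/[tube 4] = (factor to tube 4)/(factor to tube 2) = 8.7409 × 10^6/432.56 = 2.02 × 10^4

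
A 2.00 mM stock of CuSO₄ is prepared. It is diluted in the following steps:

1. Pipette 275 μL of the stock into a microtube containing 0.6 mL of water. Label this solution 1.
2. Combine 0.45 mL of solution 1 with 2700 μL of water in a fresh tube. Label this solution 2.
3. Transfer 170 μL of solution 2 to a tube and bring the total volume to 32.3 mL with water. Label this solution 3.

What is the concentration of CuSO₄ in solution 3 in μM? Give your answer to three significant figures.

0.473 μM

Step 1: 275 μL + 0.6 mL = 875 μL total → factor 875/275 = 3.1818
Step 2: 0.45 mL + 2700 μL = 3.15 mL total → factor 3.15/0.45 = 7
Step 3: 170 μL brought to 32.3 mL → factor 32300/170 = 190
Overall dilution factor = 3.1818 × 7 × 190 = 4231.8
Final = 2.00 mM / 4231.8 = 0.0004726 mM = 0.473 μM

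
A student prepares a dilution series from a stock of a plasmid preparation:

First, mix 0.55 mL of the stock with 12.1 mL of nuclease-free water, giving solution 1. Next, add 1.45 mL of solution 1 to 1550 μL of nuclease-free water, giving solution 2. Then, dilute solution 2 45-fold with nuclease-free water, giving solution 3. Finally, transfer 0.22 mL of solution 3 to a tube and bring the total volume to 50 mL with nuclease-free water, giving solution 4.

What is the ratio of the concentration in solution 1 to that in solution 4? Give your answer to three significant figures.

Step 1: 0.55 mL + 12.1 mL = 12.65 mL total → factor 12.65/0.55 = 23
Step 2: 1.45 mL + 1550 μL = 3 mL total → factor 3/1.45 = 2.069
Step 3: 45-fold → factor 45
Step 4: 0.22 mL brought to 50 mL → factor 50/0.22 = 227.27
Dilution factor to solution 1 = 23; to solution 4 = 4.8668 × 10^5
[solution 1]/[solution 4] = (factor to solution 4)/(factor to solution 1) = 4.8668 × 10^5/23 = 2.12 × 10^4

2.12 × 10^4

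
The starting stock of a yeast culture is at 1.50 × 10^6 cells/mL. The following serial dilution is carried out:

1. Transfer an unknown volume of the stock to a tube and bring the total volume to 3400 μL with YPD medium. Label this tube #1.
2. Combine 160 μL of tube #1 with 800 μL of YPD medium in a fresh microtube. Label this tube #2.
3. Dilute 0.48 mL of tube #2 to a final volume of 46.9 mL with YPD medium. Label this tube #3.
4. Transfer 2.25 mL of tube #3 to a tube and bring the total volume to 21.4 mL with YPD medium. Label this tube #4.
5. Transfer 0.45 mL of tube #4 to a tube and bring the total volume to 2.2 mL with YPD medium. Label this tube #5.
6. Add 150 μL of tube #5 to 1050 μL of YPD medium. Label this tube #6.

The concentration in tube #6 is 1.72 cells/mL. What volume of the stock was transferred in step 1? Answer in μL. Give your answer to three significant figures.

850 μL

Step 1: v brought to 3400 μL → factor = 3400 μL/v
Step 2: 160 μL + 800 μL = 960 μL total → factor 960/160 = 6
Step 3: 0.48 mL brought to 46.9 mL → factor 46.9/0.48 = 97.708
Step 4: 2.25 mL brought to 21.4 mL → factor 21.4/2.25 = 9.5111
Step 5: 0.45 mL brought to 2.2 mL → factor 2.2/0.45 = 4.8889
Step 6: 150 μL + 1050 μL = 1200 μL total → factor 1200/150 = 8
Product of known-step factors = 2.1808 × 10^5
Overall factor = 1.50 × 10^6 cells/mL / (1.72 cells/mL) = 8.7209 × 10^5
Step-1 factor = 8.7209 × 10^5 / 2.1808 × 10^5 = 3.999
v = 3400 μL / 3.999 = 850 μL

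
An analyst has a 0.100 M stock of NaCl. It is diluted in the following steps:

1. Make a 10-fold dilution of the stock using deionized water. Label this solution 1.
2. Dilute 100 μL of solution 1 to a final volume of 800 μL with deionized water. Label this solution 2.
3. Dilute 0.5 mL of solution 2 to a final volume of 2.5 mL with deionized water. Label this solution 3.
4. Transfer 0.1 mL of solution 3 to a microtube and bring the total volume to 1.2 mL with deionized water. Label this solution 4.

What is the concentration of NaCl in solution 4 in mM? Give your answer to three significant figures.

0.0208 mM

Step 1: 10-fold → factor 10
Step 2: 100 μL brought to 800 μL → factor 800/100 = 8
Step 3: 0.5 mL brought to 2.5 mL → factor 2.5/0.5 = 5
Step 4: 0.1 mL brought to 1.2 mL → factor 1.2/0.1 = 12
Overall dilution factor = 10 × 8 × 5 × 12 = 4800
Final = 0.100 M / 4800 = 2.083 × 10^-5 M = 0.0208 mM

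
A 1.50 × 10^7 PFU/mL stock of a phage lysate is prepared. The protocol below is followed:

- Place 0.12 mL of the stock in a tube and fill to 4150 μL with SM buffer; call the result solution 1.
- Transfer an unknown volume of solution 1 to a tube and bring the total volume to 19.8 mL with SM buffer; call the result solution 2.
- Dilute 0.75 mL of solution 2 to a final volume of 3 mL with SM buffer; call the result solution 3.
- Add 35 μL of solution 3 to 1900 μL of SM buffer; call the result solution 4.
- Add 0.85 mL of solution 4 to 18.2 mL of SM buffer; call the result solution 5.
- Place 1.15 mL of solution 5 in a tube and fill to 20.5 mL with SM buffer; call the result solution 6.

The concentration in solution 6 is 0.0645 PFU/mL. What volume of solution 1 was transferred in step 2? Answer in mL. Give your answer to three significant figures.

0.260 mL

Step 1: 0.12 mL brought to 4150 μL → factor 4.15/0.12 = 34.583
Step 2: v brought to 19.8 mL → factor = 19.8 mL/v
Step 3: 0.75 mL brought to 3 mL → factor 3/0.75 = 4
Step 4: 35 μL + 1900 μL = 1935 μL total → factor 1935/35 = 55.286
Step 5: 0.85 mL + 18.2 mL = 19.05 mL total → factor 19.05/0.85 = 22.412
Step 6: 1.15 mL brought to 20.5 mL → factor 20.5/1.15 = 17.826
Product of known-step factors = 3.0554 × 10^6
Overall factor = 1.50 × 10^7 PFU/mL / (0.0645 PFU/mL) = 2.3256 × 10^8
Step-2 factor = 2.3256 × 10^8 / 3.0554 × 10^6 = 76.113
v = 19.8 mL / 76.113 = 0.260 mL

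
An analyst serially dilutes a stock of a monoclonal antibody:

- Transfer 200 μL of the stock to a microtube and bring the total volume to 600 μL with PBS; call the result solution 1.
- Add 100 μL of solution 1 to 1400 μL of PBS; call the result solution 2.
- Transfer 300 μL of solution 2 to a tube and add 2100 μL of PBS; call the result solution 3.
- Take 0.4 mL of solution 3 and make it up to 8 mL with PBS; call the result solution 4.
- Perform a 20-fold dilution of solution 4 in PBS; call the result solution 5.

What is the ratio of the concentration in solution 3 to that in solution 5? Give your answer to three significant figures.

Step 1: 200 μL brought to 600 μL → factor 600/200 = 3
Step 2: 100 μL + 1400 μL = 1500 μL total → factor 1500/100 = 15
Step 3: 300 μL + 2100 μL = 2400 μL total → factor 2400/300 = 8
Step 4: 0.4 mL brought to 8 mL → factor 8/0.4 = 20
Step 5: 20-fold → factor 20
Dilution factor to solution 3 = 360; to solution 5 = 1.44 × 10^5
[solution 3]/[solution 5] = (factor to solution 5)/(factor to solution 3) = 1.44 × 10^5/360 = 400

400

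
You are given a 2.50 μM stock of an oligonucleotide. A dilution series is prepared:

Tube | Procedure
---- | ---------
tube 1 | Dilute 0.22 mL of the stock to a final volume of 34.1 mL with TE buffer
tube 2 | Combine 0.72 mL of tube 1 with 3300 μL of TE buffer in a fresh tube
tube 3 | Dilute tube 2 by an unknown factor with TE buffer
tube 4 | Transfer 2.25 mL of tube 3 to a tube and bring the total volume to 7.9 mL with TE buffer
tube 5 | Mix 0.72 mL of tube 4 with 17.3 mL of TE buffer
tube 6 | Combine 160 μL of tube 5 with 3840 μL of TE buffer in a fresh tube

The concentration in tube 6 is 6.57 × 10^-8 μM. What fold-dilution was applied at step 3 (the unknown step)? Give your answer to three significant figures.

20.0-fold

Step 1: 0.22 mL brought to 34.1 mL → factor 34.1/0.22 = 155
Step 2: 0.72 mL + 3300 μL = 4.02 mL total → factor 4.02/0.72 = 5.5833
Step 3: unknown factor x
Step 4: 2.25 mL brought to 7.9 mL → factor 7.9/2.25 = 3.5111
Step 5: 0.72 mL + 17.3 mL = 18.02 mL total → factor 18.02/0.72 = 25.028
Step 6: 160 μL + 3840 μL = 4000 μL total → factor 4000/160 = 25
Product of known-step factors = 1.9012 × 10^6
Overall factor = 2.50 μM / (6.57 × 10^-8 μM) = 3.8052 × 10^7
x = 3.8052 × 10^7 / 1.9012 × 10^6 = 20.0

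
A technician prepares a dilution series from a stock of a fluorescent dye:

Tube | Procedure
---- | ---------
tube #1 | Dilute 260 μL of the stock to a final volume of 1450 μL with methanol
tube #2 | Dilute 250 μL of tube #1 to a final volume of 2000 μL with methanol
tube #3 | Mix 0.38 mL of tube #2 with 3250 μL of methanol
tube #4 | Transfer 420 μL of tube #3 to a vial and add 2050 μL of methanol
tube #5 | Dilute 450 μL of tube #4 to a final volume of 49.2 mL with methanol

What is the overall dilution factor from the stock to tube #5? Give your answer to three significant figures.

Step 1: 260 μL brought to 1450 μL → factor 1450/260 = 5.5769
Step 2: 250 μL brought to 2000 μL → factor 2000/250 = 8
Step 3: 0.38 mL + 3250 μL = 3.63 mL total → factor 3.63/0.38 = 9.5526
Step 4: 420 μL + 2050 μL = 2470 μL total → factor 2470/420 = 5.881
Step 5: 450 μL brought to 49.2 mL → factor 49200/450 = 109.33
Overall dilution factor = 5.5769 × 8 × 9.5526 × 5.881 × 109.33 = 2.7404 × 10^5

2.74 × 10^5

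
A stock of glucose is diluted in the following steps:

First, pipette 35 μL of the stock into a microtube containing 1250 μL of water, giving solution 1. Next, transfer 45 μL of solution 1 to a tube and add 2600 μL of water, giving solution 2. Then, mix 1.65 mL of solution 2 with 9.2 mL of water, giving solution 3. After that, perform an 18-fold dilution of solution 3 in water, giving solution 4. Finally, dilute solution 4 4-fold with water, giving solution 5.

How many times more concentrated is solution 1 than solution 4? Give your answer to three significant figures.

6.96 × 10^3

Step 1: 35 μL + 1250 μL = 1285 μL total → factor 1285/35 = 36.714
Step 2: 45 μL + 2600 μL = 2645 μL total → factor 2645/45 = 58.778
Step 3: 1.65 mL + 9.2 mL = 10.85 mL total → factor 10.85/1.65 = 6.5758
Step 4: 18-fold → factor 18
Dilution factor to solution 1 = 36.714; to solution 4 = 2.5543 × 10^5
[solution 1]/[solution 4] = (factor to solution 4)/(factor to solution 1) = 2.5543 × 10^5/36.714 = 6.96 × 10^3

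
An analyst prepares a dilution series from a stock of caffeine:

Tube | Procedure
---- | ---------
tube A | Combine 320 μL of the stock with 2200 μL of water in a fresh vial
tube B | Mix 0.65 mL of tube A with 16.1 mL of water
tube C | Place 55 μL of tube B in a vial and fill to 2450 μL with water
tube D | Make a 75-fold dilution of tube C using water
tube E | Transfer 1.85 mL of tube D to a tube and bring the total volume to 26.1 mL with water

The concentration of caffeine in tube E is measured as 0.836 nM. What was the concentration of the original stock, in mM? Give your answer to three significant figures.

Step 1: 320 μL + 2200 μL = 2520 μL total → factor 2520/320 = 7.875
Step 2: 0.65 mL + 16.1 mL = 16.75 mL total → factor 16.75/0.65 = 25.769
Step 3: 55 μL brought to 2450 μL → factor 2450/55 = 44.545
Step 4: 75-fold → factor 75
Step 5: 1.85 mL brought to 26.1 mL → factor 26.1/1.85 = 14.108
Overall dilution factor = 7.875 × 25.769 × 44.545 × 75 × 14.108 = 9.565 × 10^6
Stock = 0.836 nM × 9.565 × 10^6 = 7.996 × 10^6 nM = 8.00 mM

8.00 mM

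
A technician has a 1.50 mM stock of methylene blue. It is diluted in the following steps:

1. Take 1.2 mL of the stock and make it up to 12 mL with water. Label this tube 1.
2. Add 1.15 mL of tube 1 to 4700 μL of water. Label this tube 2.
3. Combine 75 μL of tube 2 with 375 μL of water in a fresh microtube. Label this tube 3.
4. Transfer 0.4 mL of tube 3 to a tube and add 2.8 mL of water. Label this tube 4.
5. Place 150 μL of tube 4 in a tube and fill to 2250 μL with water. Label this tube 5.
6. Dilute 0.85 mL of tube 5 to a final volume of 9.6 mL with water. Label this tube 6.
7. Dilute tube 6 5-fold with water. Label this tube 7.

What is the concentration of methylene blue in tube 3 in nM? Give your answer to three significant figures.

Step 1: 1.2 mL brought to 12 mL → factor 12/1.2 = 10
Step 2: 1.15 mL + 4700 μL = 5.85 mL total → factor 5.85/1.15 = 5.087
Step 3: 75 μL + 375 μL = 450 μL total → factor 450/75 = 6
Dilution factor through tube 3 = 10 × 5.087 × 6 = 305.22
[tube 3] = 1.50 mM / 305.22 = 0.004915 mM = 4.91 × 10^3 nM

4.91 × 10^3 nM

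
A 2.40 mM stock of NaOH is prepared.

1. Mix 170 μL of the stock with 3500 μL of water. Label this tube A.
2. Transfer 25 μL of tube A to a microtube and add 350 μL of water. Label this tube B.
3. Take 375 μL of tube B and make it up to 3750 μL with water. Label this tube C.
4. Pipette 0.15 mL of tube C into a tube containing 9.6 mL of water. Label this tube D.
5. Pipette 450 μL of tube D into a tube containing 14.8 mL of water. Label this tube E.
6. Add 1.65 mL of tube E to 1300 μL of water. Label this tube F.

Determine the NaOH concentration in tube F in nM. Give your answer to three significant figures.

0.188 nM

Step 1: 170 μL + 3500 μL = 3670 μL total → factor 3670/170 = 21.588
Step 2: 25 μL + 350 μL = 375 μL total → factor 375/25 = 15
Step 3: 375 μL brought to 3750 μL → factor 3750/375 = 10
Step 4: 0.15 mL + 9.6 mL = 9.75 mL total → factor 9.75/0.15 = 65
Step 5: 450 μL + 14.8 mL = 15250 μL total → factor 15250/450 = 33.889
Step 6: 1.65 mL + 1300 μL = 2.95 mL total → factor 2.95/1.65 = 1.7879
Overall dilution factor = 21.588 × 15 × 10 × 65 × 33.889 × 1.7879 = 1.2753 × 10^7
Final = 2.40 mM / 1.2753 × 10^7 = 1.882 × 10^-7 mM = 0.188 nM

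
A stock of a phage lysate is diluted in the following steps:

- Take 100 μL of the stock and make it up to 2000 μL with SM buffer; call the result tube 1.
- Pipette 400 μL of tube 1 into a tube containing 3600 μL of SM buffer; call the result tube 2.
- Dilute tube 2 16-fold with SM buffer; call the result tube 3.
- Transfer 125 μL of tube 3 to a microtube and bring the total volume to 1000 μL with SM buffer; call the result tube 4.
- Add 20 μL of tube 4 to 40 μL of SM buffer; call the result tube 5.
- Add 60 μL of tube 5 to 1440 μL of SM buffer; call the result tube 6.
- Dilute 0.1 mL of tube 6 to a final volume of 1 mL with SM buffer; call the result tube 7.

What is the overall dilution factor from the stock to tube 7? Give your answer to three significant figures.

1.92 × 10^7

Step 1: 100 μL brought to 2000 μL → factor 2000/100 = 20
Step 2: 400 μL + 3600 μL = 4000 μL total → factor 4000/400 = 10
Step 3: 16-fold → factor 16
Step 4: 125 μL brought to 1000 μL → factor 1000/125 = 8
Step 5: 20 μL + 40 μL = 60 μL total → factor 60/20 = 3
Step 6: 60 μL + 1440 μL = 1500 μL total → factor 1500/60 = 25
Step 7: 0.1 mL brought to 1 mL → factor 1/0.1 = 10
Overall dilution factor = 20 × 10 × 16 × 8 × 3 × 25 × 10 = 1.92 × 10^7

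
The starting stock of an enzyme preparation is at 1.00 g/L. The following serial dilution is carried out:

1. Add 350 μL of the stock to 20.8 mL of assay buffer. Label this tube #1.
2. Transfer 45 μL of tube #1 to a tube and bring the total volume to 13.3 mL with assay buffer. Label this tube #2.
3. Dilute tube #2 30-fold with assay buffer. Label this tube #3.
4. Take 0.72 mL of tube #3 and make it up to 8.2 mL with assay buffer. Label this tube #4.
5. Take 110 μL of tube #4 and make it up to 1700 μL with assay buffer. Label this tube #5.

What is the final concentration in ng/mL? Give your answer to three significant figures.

0.0106 ng/mL

Step 1: 350 μL + 20.8 mL = 21150 μL total → factor 21150/350 = 60.429
Step 2: 45 μL brought to 13.3 mL → factor 13300/45 = 295.56
Step 3: 30-fold → factor 30
Step 4: 0.72 mL brought to 8.2 mL → factor 8.2/0.72 = 11.389
Step 5: 110 μL brought to 1700 μL → factor 1700/110 = 15.455
Overall dilution factor = 60.429 × 295.56 × 30 × 11.389 × 15.455 = 9.4306 × 10^7
Final = 1.00 g/L / 9.4306 × 10^7 = 1.060 × 10^-8 g/L = 0.0106 ng/mL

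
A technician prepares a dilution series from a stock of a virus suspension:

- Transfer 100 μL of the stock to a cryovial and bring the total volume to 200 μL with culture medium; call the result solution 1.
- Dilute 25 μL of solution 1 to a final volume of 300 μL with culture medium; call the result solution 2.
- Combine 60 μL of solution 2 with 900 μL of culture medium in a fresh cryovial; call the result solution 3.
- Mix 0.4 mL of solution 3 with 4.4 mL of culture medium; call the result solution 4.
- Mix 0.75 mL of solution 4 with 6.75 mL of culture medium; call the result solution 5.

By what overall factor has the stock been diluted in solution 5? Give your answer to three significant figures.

Step 1: 100 μL brought to 200 μL → factor 200/100 = 2
Step 2: 25 μL brought to 300 μL → factor 300/25 = 12
Step 3: 60 μL + 900 μL = 960 μL total → factor 960/60 = 16
Step 4: 0.4 mL + 4.4 mL = 4.8 mL total → factor 4.8/0.4 = 12
Step 5: 0.75 mL + 6.75 mL = 7.5 mL total → factor 7.5/0.75 = 10
Overall dilution factor = 2 × 12 × 16 × 12 × 10 = 46080

4.61 × 10^4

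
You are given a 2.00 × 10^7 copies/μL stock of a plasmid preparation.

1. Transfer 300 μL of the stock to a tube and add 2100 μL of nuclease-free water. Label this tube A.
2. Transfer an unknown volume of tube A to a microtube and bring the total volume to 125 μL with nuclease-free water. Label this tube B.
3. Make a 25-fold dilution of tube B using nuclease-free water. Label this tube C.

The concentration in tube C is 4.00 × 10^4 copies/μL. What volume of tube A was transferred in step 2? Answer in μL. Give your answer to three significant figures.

Step 1: 300 μL + 2100 μL = 2400 μL total → factor 2400/300 = 8
Step 2: v brought to 125 μL → factor = 125 μL/v
Step 3: 25-fold → factor 25
Product of known-step factors = 200
Overall factor = 2.00 × 10^7 copies/μL / (4.00 × 10^4 copies/μL) = 500
Step-2 factor = 500 / 200 = 2.5
v = 125 μL / 2.5 = 50.0 μL

50.0 μL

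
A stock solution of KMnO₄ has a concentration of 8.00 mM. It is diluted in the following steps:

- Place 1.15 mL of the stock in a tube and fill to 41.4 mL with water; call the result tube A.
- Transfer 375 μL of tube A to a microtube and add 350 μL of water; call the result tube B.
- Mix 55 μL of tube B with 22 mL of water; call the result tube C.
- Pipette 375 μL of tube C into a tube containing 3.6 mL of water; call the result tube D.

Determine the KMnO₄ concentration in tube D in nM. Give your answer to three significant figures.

Step 1: 1.15 mL brought to 41.4 mL → factor 41.4/1.15 = 36
Step 2: 375 μL + 350 μL = 725 μL total → factor 725/375 = 1.9333
Step 3: 55 μL + 22 mL = 22055 μL total → factor 22055/55 = 401
Step 4: 375 μL + 3.6 mL = 3975 μL total → factor 3975/375 = 10.6
Overall dilution factor = 36 × 1.9333 × 401 × 10.6 = 2.9584 × 10^5
Final = 8.00 mM / 2.9584 × 10^5 = 2.704 × 10^-5 mM = 27.0 nM

27.0 nM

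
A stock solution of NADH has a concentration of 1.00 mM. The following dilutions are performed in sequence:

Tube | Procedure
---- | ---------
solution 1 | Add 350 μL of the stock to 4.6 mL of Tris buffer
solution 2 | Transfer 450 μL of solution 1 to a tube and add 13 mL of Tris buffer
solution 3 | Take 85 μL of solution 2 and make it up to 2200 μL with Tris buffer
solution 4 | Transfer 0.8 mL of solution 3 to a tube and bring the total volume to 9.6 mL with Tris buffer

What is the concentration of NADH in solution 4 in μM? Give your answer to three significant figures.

Step 1: 350 μL + 4.6 mL = 4950 μL total → factor 4950/350 = 14.143
Step 2: 450 μL + 13 mL = 13450 μL total → factor 13450/450 = 29.889
Step 3: 85 μL brought to 2200 μL → factor 2200/85 = 25.882
Step 4: 0.8 mL brought to 9.6 mL → factor 9.6/0.8 = 12
Dilution factor through solution 4 = 14.143 × 29.889 × 25.882 × 12 = 1.3129 × 10^5
[solution 4] = 1.00 mM / 1.3129 × 10^5 = 7.617 × 10^-6 mM = 0.00762 μM

0.00762 μM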